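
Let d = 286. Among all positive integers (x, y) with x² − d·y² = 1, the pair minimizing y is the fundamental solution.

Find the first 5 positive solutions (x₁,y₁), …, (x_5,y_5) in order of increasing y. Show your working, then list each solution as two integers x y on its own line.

d=286: √d = [16; 1,10,3,3,2,3,3,10,1,32] (ℓ=10, even), read p_9/q_9
step 0: (16, 1)  from 16·(1,0) + (0,1)
step 1: (17, 1)  from 1·(16,1) + (1,0)
step 2: (186, 11)  from 10·(17,1) + (16,1)
…
step 6: (15102, 893)  from 3·(4397,260) + (1911,113)
step 7: (49703, 2939)  from 3·(15102,893) + (4397,260)
step 8: (512132, 30283)  from 10·(49703,2939) + (15102,893)
step 9: (561835, 33222)  from 1·(512132,30283) + (49703,2939)
fundamental: x₁=561835, y₁=33222  (since 315658567225 − 286·1103701284 = 1)
n=2: (561835,33222)∘(561835,33222) = (561835·561835+286·33222·33222, 561835·33222+33222·561835) = (631317134449,37330564740)
n=3: (631317134449,37330564740)∘(561835,33222) = (561835·631317134449+286·33222·37330564740, 561835·37330564740+33222·631317134449) = (709392124465745995,41947235681362578)
n=4: (709392124465745995,41947235681362578)∘(561835,33222) = (561835·709392124465745995+286·33222·41947235681362578, 561835·41947235681362578+33222·709392124465745995) = (797122648497793485067201,47134850318039357456520)
n=5: (797122648497793485067201,47134850318039357456520)∘(561835,33222) = (561835·797122648497793485067201+286·33222·47134850318039357456520, 561835·47134850318039357456520+33222·797122648497793485067201) = (895702806436806213240996001675,52964017256829337557486465822)

561835 33222
631317134449 37330564740
709392124465745995 41947235681362578
797122648497793485067201 47134850318039357456520
895702806436806213240996001675 52964017256829337557486465822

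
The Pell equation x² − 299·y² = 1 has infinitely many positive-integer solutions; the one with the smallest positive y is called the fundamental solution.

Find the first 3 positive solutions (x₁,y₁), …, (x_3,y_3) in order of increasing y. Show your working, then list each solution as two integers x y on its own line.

415 24
344449 19920
285892255 16533576

[17; 3,2,3,34] for √299; ℓ=4 ⇒ convergent index 3
i=0: a=17 ⇒ p=17, q=1
…
i=2: a=2 ⇒ p=121, q=7
i=3: a=3 ⇒ p=415, q=24
(x₁, y₁) = (415, 24);  415² − 299·24² = 1 ✓
n=2: (415,24)∘(415,24) = (415·415+299·24·24, 415·24+24·415) = (344449,19920)
n=3: (344449,19920)∘(415,24) = (415·344449+299·24·19920, 415·19920+24·344449) = (285892255,16533576)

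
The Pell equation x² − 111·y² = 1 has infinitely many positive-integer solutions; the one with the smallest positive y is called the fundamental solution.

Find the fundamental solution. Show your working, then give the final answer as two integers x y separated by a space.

√111 = [10; 1,1,6,1,1,20, …], period ℓ=6 (even) → k=5
a_0=10:  p_0=10·1+0=10,  q_0=10·0+1=1
…
a_4=1:  p_4=1·137+21=158,  q_4=1·13+2=15
a_5=1:  p_5=1·158+137=295,  q_5=1·15+13=28
→ (295, 28).  Check: 295²=87025, 111·28²=87024, difference 1.

295 28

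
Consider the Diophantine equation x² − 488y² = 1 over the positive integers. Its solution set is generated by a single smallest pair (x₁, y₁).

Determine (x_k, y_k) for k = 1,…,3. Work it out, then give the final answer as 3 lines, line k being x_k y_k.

243 11
118097 5346
57394899 2598145

√488 → a₀=22, period (11,44); ℓ=2 even so k=1
k=0  a_k=22  p_k/q_k = 22/1
k=1  a_k=11  p_k/q_k = 243/11
fundamental: x₁=243, y₁=11  (since 59049 − 488·121 = 1)
(x_2, y_2) = (243·243 + 488·11·11, 243·11 + 11·243) = (118097, 5346)
(x_3, y_3) = (243·118097 + 488·11·5346, 243·5346 + 11·118097) = (57394899, 2598145)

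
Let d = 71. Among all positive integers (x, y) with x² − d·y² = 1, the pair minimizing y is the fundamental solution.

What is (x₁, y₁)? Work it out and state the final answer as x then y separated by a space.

d=71: √d = [8; 2,2,1,7,1,2,2,16] (ℓ=8, even), read p_7/q_7
i=0: a=8 ⇒ p=8, q=1
…
i=6: a=2 ⇒ p=1483, q=176
i=7: a=2 ⇒ p=3480, q=413
→ (3480, 413).  Check: 3480²=12110400, 71·413²=12110399, difference 1.

3480 413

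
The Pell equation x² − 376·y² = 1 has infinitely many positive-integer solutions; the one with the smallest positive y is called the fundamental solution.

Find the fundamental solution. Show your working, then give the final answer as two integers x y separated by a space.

√376 → a₀=19, period (2,1,1,3,1,…,1,2,38); ℓ=16 even so k=15
a_0=19:  p_0=19·1+0=19,  q_0=19·0+1=1
a_1=2:  p_1=2·19+1=39,  q_1=2·1+0=2
…
a_3=1:  p_3=1·58+39=97,  q_3=1·3+2=5
…
a_5=1:  p_5=1·349+97=446,  q_5=1·18+5=23
a_6=2:  p_6=2·446+349=1241,  q_6=2·23+18=64
…
a_8=4:  p_8=4·2928+1241=12953,  q_8=4·151+64=668
a_9=2:  p_9=2·12953+2928=28834,  q_9=2·668+151=1487
…
a_11=1:  p_11=1·70621+28834=99455,  q_11=1·3642+1487=5129
…
a_13=1:  p_13=1·368986+99455=468441,  q_13=1·19029+5129=24158
a_14=1:  p_14=1·468441+368986=837427,  q_14=1·24158+19029=43187
a_15=2:  p_15=2·837427+468441=2143295,  q_15=2·43187+24158=110532
→ (2143295, 110532).  Check: 2143295²=4593713457025, 376·110532²=4593713457024, difference 1.

2143295 110532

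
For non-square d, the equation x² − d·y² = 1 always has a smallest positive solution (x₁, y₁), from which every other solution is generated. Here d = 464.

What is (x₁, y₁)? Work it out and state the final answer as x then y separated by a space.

9801 455

[21; 1,1,5,1,1,1,5,1,1,42] for √464; ℓ=10 ⇒ convergent index 9
a_0=21:  p_0=21·1+0=21,  q_0=21·0+1=1
…
a_2=1:  p_2=1·22+21=43,  q_2=1·1+1=2
a_3=5:  p_3=5·43+22=237,  q_3=5·2+1=11
a_4=1:  p_4=1·237+43=280,  q_4=1·11+2=13
a_5=1:  p_5=1·280+237=517,  q_5=1·13+11=24
…
a_8=1:  p_8=1·4502+797=5299,  q_8=1·209+37=246
a_9=1:  p_9=1·5299+4502=9801,  q_9=1·246+209=455
→ (9801, 455).  Check: 9801²=96059601, 464·455²=96059600, difference 1.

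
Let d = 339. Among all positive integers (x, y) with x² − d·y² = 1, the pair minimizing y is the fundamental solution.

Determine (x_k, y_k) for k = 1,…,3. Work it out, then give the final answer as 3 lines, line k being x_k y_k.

97970 5321
19196241799 1042596740
3761311617998090 204286405230279

√339 = [18; 2,2,2,1,17,1,2,2,2,36, …], period ℓ=10 (even) → k=9
i=0: a=18 ⇒ p=18, q=1
i=1: a=2 ⇒ p=37, q=2
…
i=4: a=1 ⇒ p=313, q=17
…
i=7: a=2 ⇒ p=17252, q=937
i=8: a=2 ⇒ p=40359, q=2192
i=9: a=2 ⇒ p=97970, q=5321
fundamental: x₁=97970, y₁=5321  (since 9598120900 − 339·28313041 = 1)
n=2: (97970,5321)∘(97970,5321) = (97970·97970+339·5321·5321, 97970·5321+5321·97970) = (19196241799,1042596740)
n=3: (19196241799,1042596740)∘(97970,5321) = (97970·19196241799+339·5321·1042596740, 97970·1042596740+5321·19196241799) = (3761311617998090,204286405230279)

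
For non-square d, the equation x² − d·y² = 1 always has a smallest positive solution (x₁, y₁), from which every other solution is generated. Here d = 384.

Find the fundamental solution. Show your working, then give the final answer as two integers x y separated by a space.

4801 245

√384 → a₀=19, period (1,1,2,9,2,1,1,38); ℓ=8 even so k=7
i=0: a=19 ⇒ p=19, q=1
…
i=2: a=1 ⇒ p=39, q=2
i=3: a=2 ⇒ p=98, q=5
i=4: a=9 ⇒ p=921, q=47
…
i=6: a=1 ⇒ p=2861, q=146
i=7: a=1 ⇒ p=4801, q=245
fundamental: x₁=4801, y₁=245  (since 23049601 − 384·60025 = 1)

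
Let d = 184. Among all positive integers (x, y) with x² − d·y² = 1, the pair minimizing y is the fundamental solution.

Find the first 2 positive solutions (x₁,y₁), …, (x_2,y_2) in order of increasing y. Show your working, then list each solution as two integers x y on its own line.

24335 1794
1184384449 87313980

d=184: √d = [13; 1,1,3,2,1,2,1,2,3,1,1,26] (ℓ=12, even), read p_11/q_11
k=0  a_k=13  p_k/q_k = 13/1
k=1  a_k=1  p_k/q_k = 14/1
k=2  a_k=1  p_k/q_k = 27/2
…
k=6  a_k=2  p_k/q_k = 841/62
…
k=9  a_k=3  p_k/q_k = 10594/781
k=10  a_k=1  p_k/q_k = 13741/1013
k=11  a_k=1  p_k/q_k = 24335/1794
→ (24335, 1794).  Check: 24335²=592192225, 184·1794²=592192224, difference 1.
(x_2, y_2) = (24335·24335 + 184·1794·1794, 24335·1794 + 1794·24335) = (1184384449, 87313980)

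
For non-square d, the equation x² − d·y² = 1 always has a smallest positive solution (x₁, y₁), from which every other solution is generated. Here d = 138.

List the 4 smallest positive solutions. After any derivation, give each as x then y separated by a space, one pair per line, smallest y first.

47 4
4417 376
415151 35340
39019777 3321584

√138 = [11; 1,2,1,22, …], period ℓ=4 (even) → k=3
i=0: a=11 ⇒ p=11, q=1
i=1: a=1 ⇒ p=12, q=1
i=2: a=2 ⇒ p=35, q=3
i=3: a=1 ⇒ p=47, q=4
→ (47, 4).  Check: 47²=2209, 138·4²=2208, difference 1.
k=2:  x_2 = 47·47+138·4·4 = 4417,  y_2 = 47·4+4·47 = 376
k=3:  x_3 = 47·4417+138·4·376 = 415151,  y_3 = 47·376+4·4417 = 35340
k=4:  x_4 = 47·415151+138·4·35340 = 39019777,  y_4 = 47·35340+4·415151 = 3321584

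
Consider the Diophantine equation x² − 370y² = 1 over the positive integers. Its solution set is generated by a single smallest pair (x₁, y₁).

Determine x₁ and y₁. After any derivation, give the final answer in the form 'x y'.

d=370: √d = [19; 4,4,38] (ℓ=3, odd), read p_5/q_5
step 0: (19, 1)  from 19·(1,0) + (0,1)
…
step 3: (12503, 650)  from 38·(327,17) + (77,4)
step 4: (50339, 2617)  from 4·(12503,650) + (327,17)
step 5: (213859, 11118)  from 4·(50339,2617) + (12503,650)
→ (213859, 11118).  Check: 213859²=45735671881, 370·11118²=45735671880, difference 1.

213859 11118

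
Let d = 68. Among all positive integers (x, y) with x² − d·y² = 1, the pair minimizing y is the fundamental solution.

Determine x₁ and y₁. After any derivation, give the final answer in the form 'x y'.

33 4

√68 → a₀=8, period (4,16); ℓ=2 even so k=1
k=0  a_k=8  p_k/q_k = 8/1
k=1  a_k=4  p_k/q_k = 33/4
(x₁, y₁) = (33, 4);  33² − 68·4² = 1 ✓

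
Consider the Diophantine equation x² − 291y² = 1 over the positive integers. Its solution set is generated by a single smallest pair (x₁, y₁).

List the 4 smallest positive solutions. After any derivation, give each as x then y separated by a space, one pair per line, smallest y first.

290 17
168199 9860
97555130 5718783
56581807201 3316884280

√291 → a₀=17, period (17,34); ℓ=2 even so k=1
step 0: (17, 1)  from 17·(1,0) + (0,1)
step 1: (290, 17)  from 17·(17,1) + (1,0)
(x₁, y₁) = (290, 17);  290² − 291·17² = 1 ✓
(x_2, y_2) = (290·290 + 291·17·17, 290·17 + 17·290) = (168199, 9860)
(x_3, y_3) = (290·168199 + 291·17·9860, 290·9860 + 17·168199) = (97555130, 5718783)
(x_4, y_4) = (290·97555130 + 291·17·5718783, 290·5718783 + 17·97555130) = (56581807201, 3316884280)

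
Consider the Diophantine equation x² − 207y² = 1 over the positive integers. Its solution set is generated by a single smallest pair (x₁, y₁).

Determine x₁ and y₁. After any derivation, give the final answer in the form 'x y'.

1151 80

d=207: √d = [14; 2,1,1,2,1,1,2,28] (ℓ=8, even), read p_7/q_7
step 0: (14, 1)  from 14·(1,0) + (0,1)
…
step 2: (43, 3)  from 1·(29,2) + (14,1)
step 3: (72, 5)  from 1·(43,3) + (29,2)
…
step 6: (446, 31)  from 1·(259,18) + (187,13)
step 7: (1151, 80)  from 2·(446,31) + (259,18)
(x₁, y₁) = (1151, 80);  1151² − 207·80² = 1 ✓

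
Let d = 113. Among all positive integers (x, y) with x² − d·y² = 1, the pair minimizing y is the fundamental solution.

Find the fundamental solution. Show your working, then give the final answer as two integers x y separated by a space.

[10; 1,1,1,2,2,1,1,1,20] for √113; ℓ=9 ⇒ convergent index 17
a_0=10:  p_0=10·1+0=10,  q_0=10·0+1=1
a_1=1:  p_1=1·10+1=11,  q_1=1·1+0=1
…
a_3=1:  p_3=1·21+11=32,  q_3=1·2+1=3
a_4=2:  p_4=2·32+21=85,  q_4=2·3+2=8
a_5=2:  p_5=2·85+32=202,  q_5=2·8+3=19
a_6=1:  p_6=1·202+85=287,  q_6=1·19+8=27
…
a_8=1:  p_8=1·489+287=776,  q_8=1·46+27=73
a_9=20:  p_9=20·776+489=16009,  q_9=20·73+46=1506
a_10=1:  p_10=1·16009+776=16785,  q_10=1·1506+73=1579
…
a_12=1:  p_12=1·32794+16785=49579,  q_12=1·3085+1579=4664
a_13=2:  p_13=2·49579+32794=131952,  q_13=2·4664+3085=12413
…
a_15=1:  p_15=1·313483+131952=445435,  q_15=1·29490+12413=41903
a_16=1:  p_16=1·445435+313483=758918,  q_16=1·41903+29490=71393
a_17=1:  p_17=1·758918+445435=1204353,  q_17=1·71393+41903=113296
→ (1204353, 113296).  Check: 1204353²=1450466148609, 113·113296²=1450466148608, difference 1.

1204353 113296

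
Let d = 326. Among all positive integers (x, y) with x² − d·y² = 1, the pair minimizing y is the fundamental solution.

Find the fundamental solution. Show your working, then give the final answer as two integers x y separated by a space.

[18; 18,36] for √326; ℓ=2 ⇒ convergent index 1
step 0: (18, 1)  from 18·(1,0) + (0,1)
step 1: (325, 18)  from 18·(18,1) + (1,0)
→ (325, 18).  Check: 325²=105625, 326·18²=105624, difference 1.

325 18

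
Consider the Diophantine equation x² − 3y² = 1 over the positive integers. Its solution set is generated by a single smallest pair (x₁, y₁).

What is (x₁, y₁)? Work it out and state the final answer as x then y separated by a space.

√3 → a₀=1, period (1,2); ℓ=2 even so k=1
a_0=1:  p_0=1·1+0=1,  q_0=1·0+1=1
a_1=1:  p_1=1·1+1=2,  q_1=1·1+0=1
→ (2, 1).  Check: 2²=4, 3·1²=3, difference 1.

2 1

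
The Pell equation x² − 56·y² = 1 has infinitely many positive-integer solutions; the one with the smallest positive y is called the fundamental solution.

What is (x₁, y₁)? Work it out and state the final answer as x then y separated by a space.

15 2

[7; 2,14] for √56; ℓ=2 ⇒ convergent index 1
step 0: (7, 1)  from 7·(1,0) + (0,1)
step 1: (15, 2)  from 2·(7,1) + (1,0)
(x₁, y₁) = (15, 2);  15² − 56·2² = 1 ✓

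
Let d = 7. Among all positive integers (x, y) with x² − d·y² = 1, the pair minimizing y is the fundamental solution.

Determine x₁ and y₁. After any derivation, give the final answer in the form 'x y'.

[2; 1,1,1,4] for √7; ℓ=4 ⇒ convergent index 3
k=0  a_k=2  p_k/q_k = 2/1
…
k=2  a_k=1  p_k/q_k = 5/2
k=3  a_k=1  p_k/q_k = 8/3
→ (8, 3).  Check: 8²=64, 7·3²=63, difference 1.

8 3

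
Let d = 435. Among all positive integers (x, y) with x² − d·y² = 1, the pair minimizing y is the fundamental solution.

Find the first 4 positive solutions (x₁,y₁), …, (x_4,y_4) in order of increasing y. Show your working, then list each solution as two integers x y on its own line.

d=435: √d = [20; 1,5,1,40] (ℓ=4, even), read p_3/q_3
a_0=20:  p_0=20·1+0=20,  q_0=20·0+1=1
…
a_2=5:  p_2=5·21+20=125,  q_2=5·1+1=6
a_3=1:  p_3=1·125+21=146,  q_3=1·6+1=7
→ (146, 7).  Check: 146²=21316, 435·7²=21315, difference 1.
k=2:  x_2 = 146·146+435·7·7 = 42631,  y_2 = 146·7+7·146 = 2044
k=3:  x_3 = 146·42631+435·7·2044 = 12448106,  y_3 = 146·2044+7·42631 = 596841
k=4:  x_4 = 146·12448106+435·7·596841 = 3634804321,  y_4 = 146·596841+7·12448106 = 174275528

146 7
42631 2044
12448106 596841
3634804321 174275528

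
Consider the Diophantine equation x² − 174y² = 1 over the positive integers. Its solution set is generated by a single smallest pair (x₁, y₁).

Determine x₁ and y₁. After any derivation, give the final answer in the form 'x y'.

1451 110

[13; 5,4,5,26] for √174; ℓ=4 ⇒ convergent index 3
i=0: a=13 ⇒ p=13, q=1
…
i=2: a=4 ⇒ p=277, q=21
i=3: a=5 ⇒ p=1451, q=110
fundamental: x₁=1451, y₁=110  (since 2105401 − 174·12100 = 1)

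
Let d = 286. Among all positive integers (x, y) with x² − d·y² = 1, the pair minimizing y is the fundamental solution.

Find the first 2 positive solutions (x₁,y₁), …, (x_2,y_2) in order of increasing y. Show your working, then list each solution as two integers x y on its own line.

√286 → a₀=16, period (1,10,3,3,2,3,3,10,1,32); ℓ=10 even so k=9
step 0: (16, 1)  from 16·(1,0) + (0,1)
step 1: (17, 1)  from 1·(16,1) + (1,0)
step 2: (186, 11)  from 10·(17,1) + (16,1)
step 3: (575, 34)  from 3·(186,11) + (17,1)
step 4: (1911, 113)  from 3·(575,34) + (186,11)
…
step 6: (15102, 893)  from 3·(4397,260) + (1911,113)
step 7: (49703, 2939)  from 3·(15102,893) + (4397,260)
step 8: (512132, 30283)  from 10·(49703,2939) + (15102,893)
step 9: (561835, 33222)  from 1·(512132,30283) + (49703,2939)
(x₁, y₁) = (561835, 33222);  561835² − 286·33222² = 1 ✓
(x_2, y_2) = (561835·561835 + 286·33222·33222, 561835·33222 + 33222·561835) = (631317134449, 37330564740)

561835 33222
631317134449 37330564740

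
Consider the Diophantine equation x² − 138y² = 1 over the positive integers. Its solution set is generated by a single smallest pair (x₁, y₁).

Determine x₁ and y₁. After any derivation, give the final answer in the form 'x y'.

√138 → a₀=11, period (1,2,1,22); ℓ=4 even so k=3
i=0: a=11 ⇒ p=11, q=1
i=1: a=1 ⇒ p=12, q=1
i=2: a=2 ⇒ p=35, q=3
i=3: a=1 ⇒ p=47, q=4
→ (47, 4).  Check: 47²=2209, 138·4²=2208, difference 1.

47 4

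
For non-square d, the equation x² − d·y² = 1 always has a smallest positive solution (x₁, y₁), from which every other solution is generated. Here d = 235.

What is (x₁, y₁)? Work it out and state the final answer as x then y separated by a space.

46 3

√235 → a₀=15, period (3,30); ℓ=2 even so k=1
i=0: a=15 ⇒ p=15, q=1
i=1: a=3 ⇒ p=46, q=3
(x₁, y₁) = (46, 3);  46² − 235·3² = 1 ✓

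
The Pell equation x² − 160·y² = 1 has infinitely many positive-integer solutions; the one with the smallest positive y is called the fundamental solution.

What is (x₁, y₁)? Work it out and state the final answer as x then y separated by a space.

d=160: √d = [12; 1,1,1,5,1,1,1,24] (ℓ=8, even), read p_7/q_7
step 0: (12, 1)  from 12·(1,0) + (0,1)
step 1: (13, 1)  from 1·(12,1) + (1,0)
step 2: (25, 2)  from 1·(13,1) + (12,1)
…
step 4: (215, 17)  from 5·(38,3) + (25,2)
step 5: (253, 20)  from 1·(215,17) + (38,3)
step 6: (468, 37)  from 1·(253,20) + (215,17)
step 7: (721, 57)  from 1·(468,37) + (253,20)
(x₁, y₁) = (721, 57);  721² − 160·57² = 1 ✓

721 57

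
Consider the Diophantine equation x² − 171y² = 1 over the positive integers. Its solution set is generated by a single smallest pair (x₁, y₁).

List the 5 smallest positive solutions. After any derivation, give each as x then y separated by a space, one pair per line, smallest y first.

170 13
57799 4420
19651490 1502787
6681448801 510943160
2271672940850 173719171613

d=171: √d = [13; 13,26] (ℓ=2, even), read p_1/q_1
a_0=13:  p_0=13·1+0=13,  q_0=13·0+1=1
a_1=13:  p_1=13·13+1=170,  q_1=13·1+0=13
→ (170, 13).  Check: 170²=28900, 171·13²=28899, difference 1.
(x_2, y_2) = (170·170 + 171·13·13, 170·13 + 13·170) = (57799, 4420)
(x_3, y_3) = (170·57799 + 171·13·4420, 170·4420 + 13·57799) = (19651490, 1502787)
(x_4, y_4) = (170·19651490 + 171·13·1502787, 170·1502787 + 13·19651490) = (6681448801, 510943160)
(x_5, y_5) = (170·6681448801 + 171·13·510943160, 170·510943160 + 13·6681448801) = (2271672940850, 173719171613)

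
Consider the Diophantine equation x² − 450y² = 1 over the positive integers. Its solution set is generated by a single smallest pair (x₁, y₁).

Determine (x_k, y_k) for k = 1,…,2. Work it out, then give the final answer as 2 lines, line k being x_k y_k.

√450 → a₀=21, period (4,1,2,4,2,1,4,42); ℓ=8 even so k=7
k=0  a_k=21  p_k/q_k = 21/1
…
k=2  a_k=1  p_k/q_k = 106/5
…
k=5  a_k=2  p_k/q_k = 2885/136
k=6  a_k=1  p_k/q_k = 4179/197
k=7  a_k=4  p_k/q_k = 19601/924
→ (19601, 924).  Check: 19601²=384199201, 450·924²=384199200, difference 1.
k=2:  x_2 = 19601·19601+450·924·924 = 768398401,  y_2 = 19601·924+924·19601 = 36222648

19601 924
768398401 36222648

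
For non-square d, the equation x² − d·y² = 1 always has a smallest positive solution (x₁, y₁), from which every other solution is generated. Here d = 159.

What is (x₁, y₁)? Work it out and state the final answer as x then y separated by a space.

1324 105

√159 → a₀=12, period (1,1,1,1,3,1,1,1,1,24); ℓ=10 even so k=9
a_0=12:  p_0=12·1+0=12,  q_0=12·0+1=1
a_1=1:  p_1=1·12+1=13,  q_1=1·1+0=1
a_2=1:  p_2=1·13+12=25,  q_2=1·1+1=2
a_3=1:  p_3=1·25+13=38,  q_3=1·2+1=3
…
a_5=3:  p_5=3·63+38=227,  q_5=3·5+3=18
a_6=1:  p_6=1·227+63=290,  q_6=1·18+5=23
a_7=1:  p_7=1·290+227=517,  q_7=1·23+18=41
a_8=1:  p_8=1·517+290=807,  q_8=1·41+23=64
a_9=1:  p_9=1·807+517=1324,  q_9=1·64+41=105
fundamental: x₁=1324, y₁=105  (since 1752976 − 159·11025 = 1)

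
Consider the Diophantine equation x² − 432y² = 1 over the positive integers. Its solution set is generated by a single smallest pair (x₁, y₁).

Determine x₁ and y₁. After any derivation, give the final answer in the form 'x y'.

[20; 1,3,1,1,1,3,1,40] for √432; ℓ=8 ⇒ convergent index 7
step 0: (20, 1)  from 20·(1,0) + (0,1)
step 1: (21, 1)  from 1·(20,1) + (1,0)
step 2: (83, 4)  from 3·(21,1) + (20,1)
…
step 4: (187, 9)  from 1·(104,5) + (83,4)
step 5: (291, 14)  from 1·(187,9) + (104,5)
step 6: (1060, 51)  from 3·(291,14) + (187,9)
step 7: (1351, 65)  from 1·(1060,51) + (291,14)
→ (1351, 65).  Check: 1351²=1825201, 432·65²=1825200, difference 1.

1351 65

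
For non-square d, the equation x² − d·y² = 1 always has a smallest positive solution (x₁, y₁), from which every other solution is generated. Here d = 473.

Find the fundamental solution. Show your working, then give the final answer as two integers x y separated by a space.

87 4

d=473: √d = [21; 1,2,1,42] (ℓ=4, even), read p_3/q_3
step 0: (21, 1)  from 21·(1,0) + (0,1)
step 1: (22, 1)  from 1·(21,1) + (1,0)
step 2: (65, 3)  from 2·(22,1) + (21,1)
step 3: (87, 4)  from 1·(65,3) + (22,1)
→ (87, 4).  Check: 87²=7569, 473·4²=7568, difference 1.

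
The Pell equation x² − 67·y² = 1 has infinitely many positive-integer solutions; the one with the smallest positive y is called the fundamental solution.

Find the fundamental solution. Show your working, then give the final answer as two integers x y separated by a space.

48842 5967

[8; 5,2,1,1,7,1,1,2,5,16] for √67; ℓ=10 ⇒ convergent index 9
k=0  a_k=8  p_k/q_k = 8/1
…
k=4  a_k=1  p_k/q_k = 221/27
…
k=8  a_k=2  p_k/q_k = 9053/1106
k=9  a_k=5  p_k/q_k = 48842/5967
fundamental: x₁=48842, y₁=5967  (since 2385540964 − 67·35605089 = 1)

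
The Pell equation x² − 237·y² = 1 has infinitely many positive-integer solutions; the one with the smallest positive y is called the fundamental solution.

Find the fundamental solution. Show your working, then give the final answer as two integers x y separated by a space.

[15; 2,1,1,7,10,7,1,1,2,30] for √237; ℓ=10 ⇒ convergent index 9
a_0=15:  p_0=15·1+0=15,  q_0=15·0+1=1
a_1=2:  p_1=2·15+1=31,  q_1=2·1+0=2
a_2=1:  p_2=1·31+15=46,  q_2=1·2+1=3
…
a_4=7:  p_4=7·77+46=585,  q_4=7·5+3=38
a_5=10:  p_5=10·585+77=5927,  q_5=10·38+5=385
…
a_7=1:  p_7=1·42074+5927=48001,  q_7=1·2733+385=3118
a_8=1:  p_8=1·48001+42074=90075,  q_8=1·3118+2733=5851
a_9=2:  p_9=2·90075+48001=228151,  q_9=2·5851+3118=14820
→ (228151, 14820).  Check: 228151²=52052878801, 237·14820²=52052878800, difference 1.

228151 14820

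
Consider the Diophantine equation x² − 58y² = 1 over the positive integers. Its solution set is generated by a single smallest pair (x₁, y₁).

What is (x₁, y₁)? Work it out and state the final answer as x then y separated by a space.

[7; 1,1,1,1,1,1,14] for √58; ℓ=7 ⇒ convergent index 13
i=0: a=7 ⇒ p=7, q=1
i=1: a=1 ⇒ p=8, q=1
…
i=3: a=1 ⇒ p=23, q=3
i=4: a=1 ⇒ p=38, q=5
…
i=6: a=1 ⇒ p=99, q=13
…
i=8: a=1 ⇒ p=1546, q=203
…
i=12: a=1 ⇒ p=12071, q=1585
i=13: a=1 ⇒ p=19603, q=2574
→ (19603, 2574).  Check: 19603²=384277609, 58·2574²=384277608, difference 1.

19603 2574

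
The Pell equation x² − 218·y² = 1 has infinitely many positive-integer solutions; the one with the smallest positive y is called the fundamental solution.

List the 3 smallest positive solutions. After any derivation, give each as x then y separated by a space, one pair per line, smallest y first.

126003 8534
31753512017 2150619204
8002075549230099 541968943114690

d=218: √d = [14; 1,3,3,1,28] (ℓ=5, odd), read p_9/q_9
k=0  a_k=14  p_k/q_k = 14/1
…
k=2  a_k=3  p_k/q_k = 59/4
…
k=4  a_k=1  p_k/q_k = 251/17
k=5  a_k=28  p_k/q_k = 7220/489
…
k=7  a_k=3  p_k/q_k = 29633/2007
k=8  a_k=3  p_k/q_k = 96370/6527
k=9  a_k=1  p_k/q_k = 126003/8534
(x₁, y₁) = (126003, 8534);  126003² − 218·8534² = 1 ✓
(x_2, y_2) = (126003·126003 + 218·8534·8534, 126003·8534 + 8534·126003) = (31753512017, 2150619204)
(x_3, y_3) = (126003·31753512017 + 218·8534·2150619204, 126003·2150619204 + 8534·31753512017) = (8002075549230099, 541968943114690)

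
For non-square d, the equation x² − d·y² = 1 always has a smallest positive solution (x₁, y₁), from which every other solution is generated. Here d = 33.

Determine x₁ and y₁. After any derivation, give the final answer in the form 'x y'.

23 4

[5; 1,2,1,10] for √33; ℓ=4 ⇒ convergent index 3
i=0: a=5 ⇒ p=5, q=1
i=1: a=1 ⇒ p=6, q=1
i=2: a=2 ⇒ p=17, q=3
i=3: a=1 ⇒ p=23, q=4
fundamental: x₁=23, y₁=4  (since 529 − 33·16 = 1)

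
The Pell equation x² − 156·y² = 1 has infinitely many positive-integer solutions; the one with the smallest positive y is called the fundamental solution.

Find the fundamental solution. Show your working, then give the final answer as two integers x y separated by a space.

√156 = [12; 2,24, …], period ℓ=2 (even) → k=1
i=0: a=12 ⇒ p=12, q=1
i=1: a=2 ⇒ p=25, q=2
(x₁, y₁) = (25, 2);  25² − 156·2² = 1 ✓

25 2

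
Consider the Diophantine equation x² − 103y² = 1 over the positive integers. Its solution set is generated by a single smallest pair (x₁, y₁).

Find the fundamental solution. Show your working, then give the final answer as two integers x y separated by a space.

√103 = [10; 6,1,2,1,1,9,1,1,2,1,6,20, …], period ℓ=12 (even) → k=11
k=0  a_k=10  p_k/q_k = 10/1
k=1  a_k=6  p_k/q_k = 61/6
k=2  a_k=1  p_k/q_k = 71/7
k=3  a_k=2  p_k/q_k = 203/20
k=4  a_k=1  p_k/q_k = 274/27
…
k=7  a_k=1  p_k/q_k = 5044/497
…
k=10  a_k=1  p_k/q_k = 33877/3338
k=11  a_k=6  p_k/q_k = 227528/22419
fundamental: x₁=227528, y₁=22419  (since 51768990784 − 103·502611561 = 1)

227528 22419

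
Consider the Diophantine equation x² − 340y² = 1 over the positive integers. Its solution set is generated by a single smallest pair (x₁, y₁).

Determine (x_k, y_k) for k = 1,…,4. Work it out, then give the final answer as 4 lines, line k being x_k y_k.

√340 = [18; 2,3,1,1,1,…,3,2,36, …], period ℓ=14 (even) → k=13
a_0=18:  p_0=18·1+0=18,  q_0=18·0+1=1
…
a_4=1:  p_4=1·166+129=295,  q_4=1·9+7=16
…
a_6=1:  p_6=1·461+295=756,  q_6=1·25+16=41
a_7=8:  p_7=8·756+461=6509,  q_7=8·41+25=353
…
a_9=1:  p_9=1·7265+6509=13774,  q_9=1·394+353=747
a_10=1:  p_10=1·13774+7265=21039,  q_10=1·747+394=1141
a_11=1:  p_11=1·21039+13774=34813,  q_11=1·1141+747=1888
a_12=3:  p_12=3·34813+21039=125478,  q_12=3·1888+1141=6805
a_13=2:  p_13=2·125478+34813=285769,  q_13=2·6805+1888=15498
→ (285769, 15498).  Check: 285769²=81663921361, 340·15498²=81663921360, difference 1.
(x_2, y_2) = (285769·285769 + 340·15498·15498, 285769·15498 + 15498·285769) = (163327842721, 8857695924)
(x_3, y_3) = (285769·163327842721 + 340·15498·8857695924, 285769·8857695924 + 15498·163327842721) = (93348068572789129, 5062509812995614)
(x_4, y_4) = (285769·93348068572789129 + 340·15498·5062509812995614, 285769·5062509812995614 + 15498·93348068572789129) = (53351968415791425367681, 2893416733491029538408)

285769 15498
163327842721 8857695924
93348068572789129 5062509812995614
53351968415791425367681 2893416733491029538408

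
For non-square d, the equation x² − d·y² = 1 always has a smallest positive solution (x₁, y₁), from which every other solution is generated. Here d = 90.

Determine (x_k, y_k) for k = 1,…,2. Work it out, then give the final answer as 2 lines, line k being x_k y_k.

19 2
721 76

√90 → a₀=9, period (2,18); ℓ=2 even so k=1
a_0=9:  p_0=9·1+0=9,  q_0=9·0+1=1
a_1=2:  p_1=2·9+1=19,  q_1=2·1+0=2
→ (19, 2).  Check: 19²=361, 90·2²=360, difference 1.
(19+2√90)^2 = 721 + 76√90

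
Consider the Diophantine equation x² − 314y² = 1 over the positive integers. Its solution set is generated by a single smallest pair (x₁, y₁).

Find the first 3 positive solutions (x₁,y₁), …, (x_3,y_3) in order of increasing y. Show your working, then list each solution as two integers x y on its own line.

d=314: √d = [17; 1,2,1,1,2,1,34] (ℓ=7, odd), read p_13/q_13
a_0=17:  p_0=17·1+0=17,  q_0=17·0+1=1
…
a_6=1:  p_6=1·319+124=443,  q_6=1·18+7=25
…
a_12=2:  p_12=2·109882+62853=282617,  q_12=2·6201+3547=15949
a_13=1:  p_13=1·282617+109882=392499,  q_13=1·15949+6201=22150
→ (392499, 22150).  Check: 392499²=154055465001, 314·22150²=154055465000, difference 1.
(392499+22150√314)^2 = 308110930001 + 17387705700√314
(392499+22150√314)^3 = 241866463828532499 + 13649314199066450√314

392499 22150
308110930001 17387705700
241866463828532499 13649314199066450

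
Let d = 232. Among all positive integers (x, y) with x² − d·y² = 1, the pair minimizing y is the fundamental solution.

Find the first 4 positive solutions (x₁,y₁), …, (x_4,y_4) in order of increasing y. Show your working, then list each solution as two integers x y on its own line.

19603 1287
768555217 50458122
30131975818099 1978261129845
1181354243155834177 77559705806244948

[15; 4,3,7,3,4,30] for √232; ℓ=6 ⇒ convergent index 5
a_0=15:  p_0=15·1+0=15,  q_0=15·0+1=1
a_1=4:  p_1=4·15+1=61,  q_1=4·1+0=4
a_2=3:  p_2=3·61+15=198,  q_2=3·4+1=13
…
a_4=3:  p_4=3·1447+198=4539,  q_4=3·95+13=298
a_5=4:  p_5=4·4539+1447=19603,  q_5=4·298+95=1287
(x₁, y₁) = (19603, 1287);  19603² − 232·1287² = 1 ✓
(19603+1287√232)^2 = 768555217 + 50458122√232
(19603+1287√232)^3 = 30131975818099 + 1978261129845√232
(19603+1287√232)^4 = 1181354243155834177 + 77559705806244948√232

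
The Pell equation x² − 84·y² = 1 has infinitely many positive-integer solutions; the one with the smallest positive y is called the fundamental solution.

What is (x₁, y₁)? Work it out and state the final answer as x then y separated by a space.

d=84: √d = [9; 6,18] (ℓ=2, even), read p_1/q_1
a_0=9:  p_0=9·1+0=9,  q_0=9·0+1=1
a_1=6:  p_1=6·9+1=55,  q_1=6·1+0=6
fundamental: x₁=55, y₁=6  (since 3025 − 84·36 = 1)

55 6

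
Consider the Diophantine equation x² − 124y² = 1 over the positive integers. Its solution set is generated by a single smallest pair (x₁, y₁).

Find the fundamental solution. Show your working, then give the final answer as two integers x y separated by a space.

√124 = [11; 7,2,1,1,1,…,2,7,22, …], period ℓ=16 (even) → k=15
k=0  a_k=11  p_k/q_k = 11/1
…
k=3  a_k=1  p_k/q_k = 245/22
…
k=7  a_k=1  p_k/q_k = 3040/273
…
k=9  a_k=1  p_k/q_k = 17583/1579
k=10  a_k=3  p_k/q_k = 67292/6043
k=11  a_k=1  p_k/q_k = 84875/7622
k=12  a_k=1  p_k/q_k = 152167/13665
k=13  a_k=1  p_k/q_k = 237042/21287
k=14  a_k=2  p_k/q_k = 626251/56239
k=15  a_k=7  p_k/q_k = 4620799/414960
(x₁, y₁) = (4620799, 414960);  4620799² − 124·414960² = 1 ✓

4620799 414960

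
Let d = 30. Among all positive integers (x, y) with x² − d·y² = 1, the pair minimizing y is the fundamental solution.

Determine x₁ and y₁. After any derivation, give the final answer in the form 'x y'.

11 2

√30 = [5; 2,10, …], period ℓ=2 (even) → k=1
k=0  a_k=5  p_k/q_k = 5/1
k=1  a_k=2  p_k/q_k = 11/2
fundamental: x₁=11, y₁=2  (since 121 − 30·4 = 1)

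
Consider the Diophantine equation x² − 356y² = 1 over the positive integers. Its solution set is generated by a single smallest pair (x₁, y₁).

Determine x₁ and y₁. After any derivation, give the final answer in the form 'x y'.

500001 26500

√356 → a₀=18, period (1,6,1,1,2,…,6,1,36); ℓ=14 even so k=13
step 0: (18, 1)  from 18·(1,0) + (0,1)
step 1: (19, 1)  from 1·(18,1) + (1,0)
step 2: (132, 7)  from 6·(19,1) + (18,1)
step 3: (151, 8)  from 1·(132,7) + (19,1)
step 4: (283, 15)  from 1·(151,8) + (132,7)
step 5: (717, 38)  from 2·(283,15) + (151,8)
step 6: (1000, 53)  from 1·(717,38) + (283,15)
step 7: (8717, 462)  from 8·(1000,53) + (717,38)
…
step 9: (28151, 1492)  from 2·(9717,515) + (8717,462)
…
step 12: (433982, 23001)  from 6·(66019,3499) + (37868,2007)
step 13: (500001, 26500)  from 1·(433982,23001) + (66019,3499)
fundamental: x₁=500001, y₁=26500  (since 250001000001 − 356·702250000 = 1)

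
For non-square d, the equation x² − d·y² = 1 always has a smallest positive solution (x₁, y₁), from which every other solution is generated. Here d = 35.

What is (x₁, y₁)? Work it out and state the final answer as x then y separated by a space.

[5; 1,10] for √35; ℓ=2 ⇒ convergent index 1
a_0=5:  p_0=5·1+0=5,  q_0=5·0+1=1
a_1=1:  p_1=1·5+1=6,  q_1=1·1+0=1
(x₁, y₁) = (6, 1);  6² − 35·1² = 1 ✓

6 1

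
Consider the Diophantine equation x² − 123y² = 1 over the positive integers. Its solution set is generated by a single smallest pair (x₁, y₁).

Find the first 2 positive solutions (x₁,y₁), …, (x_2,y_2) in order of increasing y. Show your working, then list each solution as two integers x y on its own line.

[11; 11,22] for √123; ℓ=2 ⇒ convergent index 1
i=0: a=11 ⇒ p=11, q=1
i=1: a=11 ⇒ p=122, q=11
(x₁, y₁) = (122, 11);  122² − 123·11² = 1 ✓
(122+11√123)^2 = 29767 + 2684√123

122 11
29767 2684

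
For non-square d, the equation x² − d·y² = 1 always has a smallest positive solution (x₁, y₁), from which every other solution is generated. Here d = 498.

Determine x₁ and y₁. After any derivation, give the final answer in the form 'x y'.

179777 8056

√498 = [22; 3,6,22,6,3,44, …], period ℓ=6 (even) → k=5
step 0: (22, 1)  from 22·(1,0) + (0,1)
…
step 3: (9395, 421)  from 22·(424,19) + (67,3)
step 4: (56794, 2545)  from 6·(9395,421) + (424,19)
step 5: (179777, 8056)  from 3·(56794,2545) + (9395,421)
(x₁, y₁) = (179777, 8056);  179777² − 498·8056² = 1 ✓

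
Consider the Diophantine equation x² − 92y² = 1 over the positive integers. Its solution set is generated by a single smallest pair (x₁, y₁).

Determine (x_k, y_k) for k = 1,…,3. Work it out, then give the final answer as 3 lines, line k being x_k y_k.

1151 120
2649601 276240
6099380351 635904360

√92 → a₀=9, period (1,1,2,4,2,1,1,18); ℓ=8 even so k=7
k=0  a_k=9  p_k/q_k = 9/1
k=1  a_k=1  p_k/q_k = 10/1
k=2  a_k=1  p_k/q_k = 19/2
…
k=4  a_k=4  p_k/q_k = 211/22
k=5  a_k=2  p_k/q_k = 470/49
k=6  a_k=1  p_k/q_k = 681/71
k=7  a_k=1  p_k/q_k = 1151/120
(x₁, y₁) = (1151, 120);  1151² − 92·120² = 1 ✓
(1151+120√92)^2 = 2649601 + 276240√92
(1151+120√92)^3 = 6099380351 + 635904360√92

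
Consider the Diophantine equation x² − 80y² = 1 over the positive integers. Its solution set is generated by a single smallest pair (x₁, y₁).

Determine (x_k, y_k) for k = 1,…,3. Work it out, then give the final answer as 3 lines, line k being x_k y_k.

√80 = [8; 1,16, …], period ℓ=2 (even) → k=1
a_0=8:  p_0=8·1+0=8,  q_0=8·0+1=1
a_1=1:  p_1=1·8+1=9,  q_1=1·1+0=1
fundamental: x₁=9, y₁=1  (since 81 − 80·1 = 1)
n=2: (9,1)∘(9,1) = (9·9+80·1·1, 9·1+1·9) = (161,18)
n=3: (161,18)∘(9,1) = (9·161+80·1·18, 9·18+1·161) = (2889,323)

9 1
161 18
2889 323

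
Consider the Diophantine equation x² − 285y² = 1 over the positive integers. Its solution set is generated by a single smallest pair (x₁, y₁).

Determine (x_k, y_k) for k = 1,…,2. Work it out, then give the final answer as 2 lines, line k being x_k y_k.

2431 144
11819521 700128

d=285: √d = [16; 1,7,2,7,1,32] (ℓ=6, even), read p_5/q_5
a_0=16:  p_0=16·1+0=16,  q_0=16·0+1=1
a_1=1:  p_1=1·16+1=17,  q_1=1·1+0=1
a_2=7:  p_2=7·17+16=135,  q_2=7·1+1=8
a_3=2:  p_3=2·135+17=287,  q_3=2·8+1=17
a_4=7:  p_4=7·287+135=2144,  q_4=7·17+8=127
a_5=1:  p_5=1·2144+287=2431,  q_5=1·127+17=144
fundamental: x₁=2431, y₁=144  (since 5909761 − 285·20736 = 1)
n=2: (2431,144)∘(2431,144) = (2431·2431+285·144·144, 2431·144+144·2431) = (11819521,700128)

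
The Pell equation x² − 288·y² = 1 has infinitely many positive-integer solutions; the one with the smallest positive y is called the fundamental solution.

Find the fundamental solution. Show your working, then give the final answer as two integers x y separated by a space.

√288 = [16; 1,32, …], period ℓ=2 (even) → k=1
k=0  a_k=16  p_k/q_k = 16/1
k=1  a_k=1  p_k/q_k = 17/1
fundamental: x₁=17, y₁=1  (since 289 − 288·1 = 1)

17 1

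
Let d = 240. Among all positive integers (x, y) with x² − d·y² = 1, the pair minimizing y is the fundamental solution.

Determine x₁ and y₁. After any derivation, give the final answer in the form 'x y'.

[15; 2,30] for √240; ℓ=2 ⇒ convergent index 1
i=0: a=15 ⇒ p=15, q=1
i=1: a=2 ⇒ p=31, q=2
(x₁, y₁) = (31, 2);  31² − 240·2² = 1 ✓

31 2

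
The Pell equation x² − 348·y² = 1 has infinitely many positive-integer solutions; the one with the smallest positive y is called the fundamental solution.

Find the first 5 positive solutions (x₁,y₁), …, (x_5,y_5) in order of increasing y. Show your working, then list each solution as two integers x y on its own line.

1567 84
4910977 263256
15391000351 825044220
48235390189057 2585688322224
151169697461504287 8103546376805796

√348 = [18; 1,1,1,8,1,1,1,36, …], period ℓ=8 (even) → k=7
i=0: a=18 ⇒ p=18, q=1
i=1: a=1 ⇒ p=19, q=1
i=2: a=1 ⇒ p=37, q=2
i=3: a=1 ⇒ p=56, q=3
i=4: a=8 ⇒ p=485, q=26
i=5: a=1 ⇒ p=541, q=29
i=6: a=1 ⇒ p=1026, q=55
i=7: a=1 ⇒ p=1567, q=84
fundamental: x₁=1567, y₁=84  (since 2455489 − 348·7056 = 1)
n=2: (1567,84)∘(1567,84) = (1567·1567+348·84·84, 1567·84+84·1567) = (4910977,263256)
n=3: (4910977,263256)∘(1567,84) = (1567·4910977+348·84·263256, 1567·263256+84·4910977) = (15391000351,825044220)
n=4: (15391000351,825044220)∘(1567,84) = (1567·15391000351+348·84·825044220, 1567·825044220+84·15391000351) = (48235390189057,2585688322224)
n=5: (48235390189057,2585688322224)∘(1567,84) = (1567·48235390189057+348·84·2585688322224, 1567·2585688322224+84·48235390189057) = (151169697461504287,8103546376805796)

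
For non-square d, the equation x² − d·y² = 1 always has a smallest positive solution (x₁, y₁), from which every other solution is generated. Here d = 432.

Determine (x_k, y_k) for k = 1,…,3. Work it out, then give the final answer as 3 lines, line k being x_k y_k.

1351 65
3650401 175630
9863382151 474552195

√432 = [20; 1,3,1,1,1,3,1,40, …], period ℓ=8 (even) → k=7
k=0  a_k=20  p_k/q_k = 20/1
…
k=2  a_k=3  p_k/q_k = 83/4
…
k=5  a_k=1  p_k/q_k = 291/14
k=6  a_k=3  p_k/q_k = 1060/51
k=7  a_k=1  p_k/q_k = 1351/65
(x₁, y₁) = (1351, 65);  1351² − 432·65² = 1 ✓
(x_2, y_2) = (1351·1351 + 432·65·65, 1351·65 + 65·1351) = (3650401, 175630)
(x_3, y_3) = (1351·3650401 + 432·65·175630, 1351·175630 + 65·3650401) = (9863382151, 474552195)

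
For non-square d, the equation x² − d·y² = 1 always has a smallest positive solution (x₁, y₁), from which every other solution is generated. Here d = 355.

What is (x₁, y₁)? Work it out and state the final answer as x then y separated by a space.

954809 50676

√355 = [18; 1,5,3,3,1,6,1,3,3,5,1,36, …], period ℓ=12 (even) → k=11
k=0  a_k=18  p_k/q_k = 18/1
k=1  a_k=1  p_k/q_k = 19/1
…
k=4  a_k=3  p_k/q_k = 1187/63
…
k=6  a_k=6  p_k/q_k = 10457/555
k=7  a_k=1  p_k/q_k = 12002/637
…
k=9  a_k=3  p_k/q_k = 151391/8035
k=10  a_k=5  p_k/q_k = 803418/42641
k=11  a_k=1  p_k/q_k = 954809/50676
(x₁, y₁) = (954809, 50676);  954809² − 355·50676² = 1 ✓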